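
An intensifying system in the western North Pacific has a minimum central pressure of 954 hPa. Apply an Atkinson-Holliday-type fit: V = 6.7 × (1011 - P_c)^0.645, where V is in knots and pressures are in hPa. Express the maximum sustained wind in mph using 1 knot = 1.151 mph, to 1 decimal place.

104.6 mph

ΔP = 1011 − 954 = 57 hPa.
V ≈ 6.7 × 57^0.645 = 6.7 × 13.569 ≈ 90.911 kt.
90.911 × 1.151 ≈ 104.64 mph → 104.6 mph.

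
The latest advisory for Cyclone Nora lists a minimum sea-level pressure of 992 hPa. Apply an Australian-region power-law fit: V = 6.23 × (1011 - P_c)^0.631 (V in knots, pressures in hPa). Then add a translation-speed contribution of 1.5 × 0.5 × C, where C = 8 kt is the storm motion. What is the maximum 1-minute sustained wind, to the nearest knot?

46 kt

ΔP = 1011 − 992 = 19 hPa.
19^0.631 ≈ 6.411.
V ≈ 6.23 × 6.411 ≈ 39.9 kt.
Translation term: 1.5 × 0.5 × 8 = 6 kt.
Corrected V ≈ 45.9 kt → 46 kt.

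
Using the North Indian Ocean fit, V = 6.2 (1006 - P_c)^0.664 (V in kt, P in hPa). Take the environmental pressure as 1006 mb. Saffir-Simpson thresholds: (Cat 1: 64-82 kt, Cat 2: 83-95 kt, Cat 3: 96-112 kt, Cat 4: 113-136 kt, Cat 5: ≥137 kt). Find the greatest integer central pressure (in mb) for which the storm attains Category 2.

Category 2 begins at V = 83 kt.
Required ΔP = (83/6.2)^(1/0.664) = 13.387^1.506 ≈ 49.75 mb.
P_c ≤ 1006 − 49.75 = 956.25, so the highest integer P_c is 956 mb.

956 mb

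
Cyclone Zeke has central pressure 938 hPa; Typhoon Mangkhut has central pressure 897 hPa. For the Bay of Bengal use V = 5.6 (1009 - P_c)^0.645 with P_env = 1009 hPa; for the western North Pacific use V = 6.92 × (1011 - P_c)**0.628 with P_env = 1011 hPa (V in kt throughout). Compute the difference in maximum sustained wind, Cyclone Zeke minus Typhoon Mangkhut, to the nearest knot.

-48 kt

Cyclone Zeke: ΔP = 71; V ≈ 5.6 × 71^0.645 ≈ 87.55 kt.
Typhoon Mangkhut: ΔP = 114; V ≈ 6.92 × 114^0.628 ≈ 135.47 kt.
Difference ≈ 87.55 − 135.47 = -47.92 → -48 kt.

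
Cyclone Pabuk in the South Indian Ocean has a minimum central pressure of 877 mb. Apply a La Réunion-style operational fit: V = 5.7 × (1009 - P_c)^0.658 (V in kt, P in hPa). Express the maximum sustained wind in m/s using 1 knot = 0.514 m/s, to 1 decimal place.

72.8 m/s

ΔP = 1009 − 877 = 132 mb.
V ≈ 5.7 × 132^0.658 = 5.7 × 24.851 ≈ 141.649 kt.
141.649 × 0.514 ≈ 72.81 m/s → 72.8 m/s.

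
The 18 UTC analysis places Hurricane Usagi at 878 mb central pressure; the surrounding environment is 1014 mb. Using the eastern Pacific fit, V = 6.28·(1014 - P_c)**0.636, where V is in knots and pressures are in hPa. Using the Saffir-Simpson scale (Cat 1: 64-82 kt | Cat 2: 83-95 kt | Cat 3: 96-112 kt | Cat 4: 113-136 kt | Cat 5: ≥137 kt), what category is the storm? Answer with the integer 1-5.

5

ΔP = 1014 − 878 = 136 mb.
V ≈ 6.28 × 136^0.636 = 6.28 × 22.75 ≈ 143 kt.
143 kt falls in the Category 5 band.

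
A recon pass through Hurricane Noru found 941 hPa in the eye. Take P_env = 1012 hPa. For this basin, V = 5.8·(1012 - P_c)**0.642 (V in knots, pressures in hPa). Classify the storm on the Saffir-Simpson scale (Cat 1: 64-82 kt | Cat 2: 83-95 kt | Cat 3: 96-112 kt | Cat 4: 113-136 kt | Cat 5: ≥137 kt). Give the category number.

2

ΔP = 1012 − 941 = 71 hPa.
V ≈ 5.8 × 71^0.642 = 5.8 × 15.44 ≈ 90 kt.
90 kt falls in the Category 2 band.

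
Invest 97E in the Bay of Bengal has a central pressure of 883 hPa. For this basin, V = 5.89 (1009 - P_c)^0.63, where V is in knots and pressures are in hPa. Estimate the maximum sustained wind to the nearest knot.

ΔP = 1009 − 883 = 126 hPa.
126^0.63 ≈ 21.049.
V ≈ 5.89 × 21.049 ≈ 124.0 kt.

124 kt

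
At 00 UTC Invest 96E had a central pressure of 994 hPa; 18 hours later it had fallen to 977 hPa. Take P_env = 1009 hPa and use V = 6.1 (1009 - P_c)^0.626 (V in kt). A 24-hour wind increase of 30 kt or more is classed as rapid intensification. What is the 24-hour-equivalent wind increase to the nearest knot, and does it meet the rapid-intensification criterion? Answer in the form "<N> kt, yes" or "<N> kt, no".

27 kt, no

V₁: ΔP = 15, V ≈ 6.1 × 15^0.626 ≈ 33.23 kt.
V₂: ΔP = 32, V ≈ 6.1 × 32^0.626 ≈ 53.40 kt.
ΔV over 18 h = 20.17 kt → 24 h equivalent = 20.17 × 24/18 ≈ 26.89 kt.
27 kt < 30 kt ⇒ not rapid intensification.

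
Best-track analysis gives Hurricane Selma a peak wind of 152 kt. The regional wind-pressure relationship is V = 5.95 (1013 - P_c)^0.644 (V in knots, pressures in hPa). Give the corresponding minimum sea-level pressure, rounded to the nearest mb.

ΔP = (V / 5.95)^(1/0.644) = (152/5.95)^1.553.
152/5.95 = 25.546; 25.546^1.553 ≈ 153.21 mb.
P_c = 1013 − 153.21 = 859.79 ≈ 860 mb.

860 mb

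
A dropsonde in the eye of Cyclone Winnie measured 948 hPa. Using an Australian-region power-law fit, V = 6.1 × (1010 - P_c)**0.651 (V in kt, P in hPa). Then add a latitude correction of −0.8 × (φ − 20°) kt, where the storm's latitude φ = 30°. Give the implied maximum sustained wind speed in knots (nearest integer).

ΔP = 1010 − 948 = 62 hPa.
62^0.651 ≈ 14.684.
V ≈ 6.1 × 14.684 ≈ 89.6 kt.
Latitude correction: −0.8 × (30 − 20) = -8 kt.
Corrected V ≈ 81.6 kt → 82 kt.

82 kt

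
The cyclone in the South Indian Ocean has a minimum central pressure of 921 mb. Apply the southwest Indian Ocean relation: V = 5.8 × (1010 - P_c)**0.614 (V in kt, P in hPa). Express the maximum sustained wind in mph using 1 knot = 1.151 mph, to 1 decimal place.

105.1 mph

ΔP = 1010 − 921 = 89 mb.
V ≈ 5.8 × 89^0.614 = 5.8 × 15.737 ≈ 91.275 kt.
91.275 × 1.151 ≈ 105.06 mph → 105.1 mph.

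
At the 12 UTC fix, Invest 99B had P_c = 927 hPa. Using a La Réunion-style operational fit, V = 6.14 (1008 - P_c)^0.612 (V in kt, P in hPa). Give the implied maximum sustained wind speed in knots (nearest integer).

ΔP = 1008 − 927 = 81 hPa.
81^0.612 ≈ 14.723.
V ≈ 6.14 × 14.723 ≈ 90.4 kt.

90 kt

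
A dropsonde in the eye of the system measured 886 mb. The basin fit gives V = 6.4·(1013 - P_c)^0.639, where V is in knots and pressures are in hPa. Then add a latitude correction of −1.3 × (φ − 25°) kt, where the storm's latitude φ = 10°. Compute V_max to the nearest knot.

ΔP = 1013 − 886 = 127 mb.
127^0.639 ≈ 22.097.
V ≈ 6.4 × 22.097 ≈ 141.4 kt.
Latitude correction: −1.3 × (10 − 25) = 19.5 kt.
Corrected V ≈ 160.9 kt → 161 kt.

161 kt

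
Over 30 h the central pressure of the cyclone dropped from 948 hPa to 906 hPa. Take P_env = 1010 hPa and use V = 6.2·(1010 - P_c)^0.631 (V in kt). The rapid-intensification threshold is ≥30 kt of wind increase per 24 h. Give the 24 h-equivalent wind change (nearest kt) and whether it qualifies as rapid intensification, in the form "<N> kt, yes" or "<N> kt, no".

V₁: ΔP = 62, V ≈ 6.2 × 62^0.631 ≈ 83.83 kt.
V₂: ΔP = 104, V ≈ 6.2 × 104^0.631 ≈ 116.18 kt.
ΔV over 30 h = 32.35 kt → 24 h equivalent = 32.35 × 24/30 ≈ 25.88 kt.
26 kt < 30 kt ⇒ not rapid intensification.

26 kt, no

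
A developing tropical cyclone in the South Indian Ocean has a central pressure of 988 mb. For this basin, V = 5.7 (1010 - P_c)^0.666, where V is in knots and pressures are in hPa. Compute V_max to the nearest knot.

45 kt

ΔP = 1010 − 988 = 22 mb.
22^0.666 ≈ 7.835.
V ≈ 5.7 × 7.835 ≈ 44.7 kt.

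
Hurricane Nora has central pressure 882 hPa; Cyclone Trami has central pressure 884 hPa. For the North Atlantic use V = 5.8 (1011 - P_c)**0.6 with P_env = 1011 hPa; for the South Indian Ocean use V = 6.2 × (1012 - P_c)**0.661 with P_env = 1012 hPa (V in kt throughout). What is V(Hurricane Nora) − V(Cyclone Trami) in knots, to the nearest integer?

-46 kt

Hurricane Nora: ΔP = 129; V ≈ 5.8 × 129^0.6 ≈ 107.10 kt.
Cyclone Trami: ΔP = 128; V ≈ 6.2 × 128^0.661 ≈ 153.20 kt.
Difference ≈ 107.10 − 153.20 = -46.10 → -46 kt.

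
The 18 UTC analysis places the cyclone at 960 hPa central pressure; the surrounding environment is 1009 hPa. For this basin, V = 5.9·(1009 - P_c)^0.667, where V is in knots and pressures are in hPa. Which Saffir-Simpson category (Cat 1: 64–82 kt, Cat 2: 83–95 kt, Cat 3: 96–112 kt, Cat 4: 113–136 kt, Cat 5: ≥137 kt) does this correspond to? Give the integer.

1

ΔP = 1009 − 960 = 49 hPa.
V ≈ 5.9 × 49^0.667 = 5.9 × 13.41 ≈ 79 kt.
79 kt falls in the Category 1 band.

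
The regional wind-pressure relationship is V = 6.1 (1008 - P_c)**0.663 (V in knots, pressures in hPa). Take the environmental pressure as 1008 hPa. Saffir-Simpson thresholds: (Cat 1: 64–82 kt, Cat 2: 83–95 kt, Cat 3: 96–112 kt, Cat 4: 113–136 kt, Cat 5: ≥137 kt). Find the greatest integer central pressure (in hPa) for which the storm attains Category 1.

Category 1 begins at V = 64 kt.
Required ΔP = (64/6.1)^(1/0.663) = 10.492^1.508 ≈ 34.65 hPa.
P_c ≤ 1008 − 34.65 = 973.35, so the highest integer P_c is 973 hPa.

973 hPa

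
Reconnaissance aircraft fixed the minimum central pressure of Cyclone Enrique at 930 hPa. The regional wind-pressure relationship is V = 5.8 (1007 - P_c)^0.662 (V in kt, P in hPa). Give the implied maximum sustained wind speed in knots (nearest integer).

ΔP = 1007 − 930 = 77 hPa.
77^0.662 ≈ 17.736.
V ≈ 5.8 × 17.736 ≈ 102.9 kt.

103 kt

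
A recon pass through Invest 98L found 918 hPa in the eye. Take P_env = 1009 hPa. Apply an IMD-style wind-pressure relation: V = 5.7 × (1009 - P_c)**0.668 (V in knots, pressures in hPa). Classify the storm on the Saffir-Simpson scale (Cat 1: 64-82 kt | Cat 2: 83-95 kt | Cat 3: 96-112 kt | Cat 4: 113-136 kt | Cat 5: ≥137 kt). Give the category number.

ΔP = 1009 − 918 = 91 hPa.
V ≈ 5.7 × 91^0.668 = 5.7 × 20.35 ≈ 116 kt.
116 kt falls in the Category 4 band.

4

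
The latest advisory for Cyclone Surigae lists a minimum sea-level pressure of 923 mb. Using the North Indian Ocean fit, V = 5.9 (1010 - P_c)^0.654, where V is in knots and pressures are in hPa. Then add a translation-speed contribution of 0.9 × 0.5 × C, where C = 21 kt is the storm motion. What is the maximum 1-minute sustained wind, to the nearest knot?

ΔP = 1010 − 923 = 87 mb.
87^0.654 ≈ 18.554.
V ≈ 5.9 × 18.554 ≈ 109.5 kt.
Translation term: 0.9 × 0.5 × 21 = 9.45 kt.
Corrected V ≈ 118.95 kt → 119 kt.

119 kt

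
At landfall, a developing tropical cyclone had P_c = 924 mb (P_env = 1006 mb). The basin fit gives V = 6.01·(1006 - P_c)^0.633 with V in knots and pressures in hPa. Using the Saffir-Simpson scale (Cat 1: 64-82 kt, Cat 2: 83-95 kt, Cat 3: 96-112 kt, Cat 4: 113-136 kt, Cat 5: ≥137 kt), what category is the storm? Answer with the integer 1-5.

3

ΔP = 1006 − 924 = 82 mb.
V ≈ 6.01 × 82^0.633 = 6.01 × 16.27 ≈ 98 kt.
98 kt falls in the Category 3 band.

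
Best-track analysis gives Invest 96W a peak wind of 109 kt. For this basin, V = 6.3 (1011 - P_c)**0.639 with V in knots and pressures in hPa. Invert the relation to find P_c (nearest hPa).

ΔP = (V / 6.3)^(1/0.639) = (109/6.3)^1.565.
109/6.3 = 17.302; 17.302^1.565 ≈ 86.60 hPa.
P_c = 1011 − 86.60 = 924.40 ≈ 924 hPa.

924 hPa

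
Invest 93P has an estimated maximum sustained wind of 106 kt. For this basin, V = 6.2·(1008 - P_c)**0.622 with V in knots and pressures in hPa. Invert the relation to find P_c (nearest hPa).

ΔP = (V / 6.2)^(1/0.622) = (106/6.2)^1.608.
106/6.2 = 17.097; 17.097^1.608 ≈ 95.98 hPa.
P_c = 1008 − 95.98 = 912.02 ≈ 912 hPa.

912 hPa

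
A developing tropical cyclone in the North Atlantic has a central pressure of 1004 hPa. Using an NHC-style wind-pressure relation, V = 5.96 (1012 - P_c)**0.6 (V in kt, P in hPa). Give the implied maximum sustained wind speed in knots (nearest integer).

ΔP = 1012 − 1004 = 8 hPa.
8^0.6 ≈ 3.482.
V ≈ 5.96 × 3.482 ≈ 20.8 kt.

21 kt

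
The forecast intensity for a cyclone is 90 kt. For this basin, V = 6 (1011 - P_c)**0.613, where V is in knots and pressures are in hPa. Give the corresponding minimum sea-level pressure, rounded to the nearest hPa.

928 hPa

ΔP = (V / 6)^(1/0.613) = (90/6)^1.631.
90/6 = 15.000; 15.000^1.631 ≈ 82.91 hPa.
P_c = 1011 − 82.91 = 928.09 ≈ 928 hPa.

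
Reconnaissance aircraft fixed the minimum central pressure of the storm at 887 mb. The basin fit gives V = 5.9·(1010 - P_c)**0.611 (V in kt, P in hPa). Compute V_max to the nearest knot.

ΔP = 1010 − 887 = 123 mb.
123^0.611 ≈ 18.920.
V ≈ 5.9 × 18.920 ≈ 111.6 kt.

112 kt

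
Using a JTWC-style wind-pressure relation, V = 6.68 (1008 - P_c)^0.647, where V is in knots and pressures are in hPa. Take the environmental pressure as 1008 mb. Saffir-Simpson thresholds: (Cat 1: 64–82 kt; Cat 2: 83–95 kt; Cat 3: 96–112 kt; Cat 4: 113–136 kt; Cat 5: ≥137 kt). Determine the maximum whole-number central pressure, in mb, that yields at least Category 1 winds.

975 mb

Category 1 begins at V = 64 kt.
Required ΔP = (64/6.68)^(1/0.647) = 9.581^1.546 ≈ 32.87 mb.
P_c ≤ 1008 − 32.87 = 975.13, so the highest integer P_c is 975 mb.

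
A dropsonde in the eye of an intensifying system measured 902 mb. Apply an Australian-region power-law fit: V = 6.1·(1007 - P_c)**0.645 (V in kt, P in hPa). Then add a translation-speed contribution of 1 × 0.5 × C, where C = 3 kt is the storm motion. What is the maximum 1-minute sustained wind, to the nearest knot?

124 kt

ΔP = 1007 − 902 = 105 mb.
105^0.645 ≈ 20.122.
V ≈ 6.1 × 20.122 ≈ 122.7 kt.
Translation term: 1 × 0.5 × 3 = 1.5 kt.
Corrected V ≈ 124.2 kt → 124 kt.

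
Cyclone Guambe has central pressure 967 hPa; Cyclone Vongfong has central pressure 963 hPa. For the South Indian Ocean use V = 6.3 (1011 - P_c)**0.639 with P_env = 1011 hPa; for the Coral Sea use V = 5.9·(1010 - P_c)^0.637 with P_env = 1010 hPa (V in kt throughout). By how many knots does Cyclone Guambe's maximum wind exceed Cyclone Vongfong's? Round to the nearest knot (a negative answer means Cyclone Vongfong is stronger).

Cyclone Guambe: ΔP = 44; V ≈ 6.3 × 44^0.639 ≈ 70.71 kt.
Cyclone Vongfong: ΔP = 47; V ≈ 5.9 × 47^0.637 ≈ 68.55 kt.
Difference ≈ 70.71 − 68.55 = 2.16 → 2 kt.

2 kt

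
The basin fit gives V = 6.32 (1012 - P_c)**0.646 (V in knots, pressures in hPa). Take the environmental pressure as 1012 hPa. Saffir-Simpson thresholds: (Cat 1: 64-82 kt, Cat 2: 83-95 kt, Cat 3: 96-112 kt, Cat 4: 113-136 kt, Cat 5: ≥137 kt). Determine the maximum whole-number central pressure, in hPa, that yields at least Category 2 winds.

958 hPa

Category 2 begins at V = 83 kt.
Required ΔP = (83/6.32)^(1/0.646) = 13.133^1.548 ≈ 53.85 hPa.
P_c ≤ 1012 − 53.85 = 958.15, so the highest integer P_c is 958 hPa.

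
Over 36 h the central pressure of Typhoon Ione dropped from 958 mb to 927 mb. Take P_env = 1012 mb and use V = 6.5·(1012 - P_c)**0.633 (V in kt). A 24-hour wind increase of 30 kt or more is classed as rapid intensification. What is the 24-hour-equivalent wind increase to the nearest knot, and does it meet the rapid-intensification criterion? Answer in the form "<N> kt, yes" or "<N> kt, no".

18 kt, no

V₁: ΔP = 54, V ≈ 6.5 × 54^0.633 ≈ 81.19 kt.
V₂: ΔP = 85, V ≈ 6.5 × 85^0.633 ≈ 108.20 kt.
ΔV over 36 h = 27.01 kt → 24 h equivalent = 27.01 × 24/36 ≈ 18.01 kt.
18 kt < 30 kt ⇒ not rapid intensification.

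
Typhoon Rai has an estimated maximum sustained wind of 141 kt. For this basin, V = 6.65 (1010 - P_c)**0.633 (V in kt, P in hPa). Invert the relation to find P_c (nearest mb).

885 mb

ΔP = (V / 6.65)^(1/0.633) = (141/6.65)^1.580.
141/6.65 = 21.203; 21.203^1.580 ≈ 124.57 mb.
P_c = 1010 − 124.57 = 885.43 ≈ 885 mb.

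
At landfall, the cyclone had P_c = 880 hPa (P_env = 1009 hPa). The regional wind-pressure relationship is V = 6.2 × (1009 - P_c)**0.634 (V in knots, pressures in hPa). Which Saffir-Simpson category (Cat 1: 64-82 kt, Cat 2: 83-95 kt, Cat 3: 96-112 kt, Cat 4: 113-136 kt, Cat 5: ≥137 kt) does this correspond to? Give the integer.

4

ΔP = 1009 − 880 = 129 hPa.
V ≈ 6.2 × 129^0.634 = 6.2 × 21.78 ≈ 135 kt.
135 kt falls in the Category 4 band.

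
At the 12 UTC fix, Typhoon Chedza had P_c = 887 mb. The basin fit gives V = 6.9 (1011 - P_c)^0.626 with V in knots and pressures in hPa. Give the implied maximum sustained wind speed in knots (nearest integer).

ΔP = 1011 − 887 = 124 mb.
124^0.626 ≈ 20.440.
V ≈ 6.9 × 20.440 ≈ 141.0 kt.

141 kt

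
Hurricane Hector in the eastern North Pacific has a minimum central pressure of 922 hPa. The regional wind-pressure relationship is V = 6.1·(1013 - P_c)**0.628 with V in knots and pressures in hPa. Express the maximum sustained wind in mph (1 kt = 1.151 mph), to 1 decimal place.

ΔP = 1013 − 922 = 91 hPa.
V ≈ 6.1 × 91^0.628 = 6.1 × 16.993 ≈ 103.659 kt.
103.659 × 1.151 ≈ 119.31 mph → 119.3 mph.

119.3 mph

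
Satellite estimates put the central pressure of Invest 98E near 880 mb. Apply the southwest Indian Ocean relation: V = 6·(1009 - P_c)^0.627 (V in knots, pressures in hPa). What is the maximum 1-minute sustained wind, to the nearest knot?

ΔP = 1009 − 880 = 129 mb.
129^0.627 ≈ 21.054.
V ≈ 6 × 21.054 ≈ 126.3 kt.

126 kt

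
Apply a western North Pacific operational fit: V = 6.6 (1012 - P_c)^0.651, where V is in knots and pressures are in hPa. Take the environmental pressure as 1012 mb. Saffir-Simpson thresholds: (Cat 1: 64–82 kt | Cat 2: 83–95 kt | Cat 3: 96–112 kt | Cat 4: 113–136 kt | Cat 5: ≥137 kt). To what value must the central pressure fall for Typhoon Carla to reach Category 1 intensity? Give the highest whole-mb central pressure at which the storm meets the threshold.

Category 1 begins at V = 64 kt.
Required ΔP = (64/6.6)^(1/0.651) = 9.697^1.536 ≈ 32.78 mb.
P_c ≤ 1012 − 32.78 = 979.22, so the highest integer P_c is 979 mb.

979 mb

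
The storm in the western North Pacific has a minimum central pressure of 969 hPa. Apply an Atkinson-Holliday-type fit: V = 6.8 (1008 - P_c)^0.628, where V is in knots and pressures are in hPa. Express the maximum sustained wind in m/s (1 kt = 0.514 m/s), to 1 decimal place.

ΔP = 1008 − 969 = 39 hPa.
V ≈ 6.8 × 39^0.628 = 6.8 × 9.981 ≈ 67.873 kt.
67.873 × 0.514 ≈ 34.89 m/s → 34.9 m/s.

34.9 m/s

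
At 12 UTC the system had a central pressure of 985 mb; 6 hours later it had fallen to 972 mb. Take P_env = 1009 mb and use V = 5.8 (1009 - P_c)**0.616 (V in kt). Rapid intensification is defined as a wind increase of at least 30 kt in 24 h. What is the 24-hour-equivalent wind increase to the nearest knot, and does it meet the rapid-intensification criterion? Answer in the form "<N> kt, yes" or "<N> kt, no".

50 kt, yes

V₁: ΔP = 24, V ≈ 5.8 × 24^0.616 ≈ 41.08 kt.
V₂: ΔP = 37, V ≈ 5.8 × 37^0.616 ≈ 53.63 kt.
ΔV over 6 h = 12.55 kt → 24 h equivalent = 12.55 × 24/6 ≈ 50.20 kt.
50 kt ≥ 30 kt ⇒ rapid intensification.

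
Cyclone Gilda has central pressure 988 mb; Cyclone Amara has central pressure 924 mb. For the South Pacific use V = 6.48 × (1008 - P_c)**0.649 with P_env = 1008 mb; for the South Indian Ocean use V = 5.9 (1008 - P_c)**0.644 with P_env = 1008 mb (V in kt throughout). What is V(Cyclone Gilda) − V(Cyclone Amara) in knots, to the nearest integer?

-57 kt

Cyclone Gilda: ΔP = 20; V ≈ 6.48 × 20^0.649 ≈ 45.28 kt.
Cyclone Amara: ΔP = 84; V ≈ 5.9 × 84^0.644 ≈ 102.35 kt.
Difference ≈ 45.28 − 102.35 = -57.07 → -57 kt.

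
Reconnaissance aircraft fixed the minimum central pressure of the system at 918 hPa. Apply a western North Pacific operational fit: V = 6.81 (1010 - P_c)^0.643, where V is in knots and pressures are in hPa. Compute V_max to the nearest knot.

ΔP = 1010 − 918 = 92 hPa.
92^0.643 ≈ 18.311.
V ≈ 6.81 × 18.311 ≈ 124.7 kt.

125 kt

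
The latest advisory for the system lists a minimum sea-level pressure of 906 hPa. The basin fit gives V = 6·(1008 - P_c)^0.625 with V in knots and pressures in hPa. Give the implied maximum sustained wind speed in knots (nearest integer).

ΔP = 1008 − 906 = 102 hPa.
102^0.625 ≈ 18.004.
V ≈ 6 × 18.004 ≈ 108.0 kt.

108 kt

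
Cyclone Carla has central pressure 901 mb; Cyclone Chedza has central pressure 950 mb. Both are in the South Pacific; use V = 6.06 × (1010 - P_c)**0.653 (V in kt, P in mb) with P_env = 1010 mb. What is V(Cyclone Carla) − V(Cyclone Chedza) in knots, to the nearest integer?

Cyclone Carla: ΔP = 109; V ≈ 6.06 × 109^0.653 ≈ 129.69 kt.
Cyclone Chedza: ΔP = 60; V ≈ 6.06 × 60^0.653 ≈ 87.82 kt.
Difference ≈ 129.69 − 87.82 = 41.87 → 42 kt.

42 kt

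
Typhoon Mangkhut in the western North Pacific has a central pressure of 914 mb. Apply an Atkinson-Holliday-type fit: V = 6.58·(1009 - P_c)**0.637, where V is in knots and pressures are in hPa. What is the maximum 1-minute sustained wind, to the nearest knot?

120 kt

ΔP = 1009 − 914 = 95 mb.
95^0.637 ≈ 18.189.
V ≈ 6.58 × 18.189 ≈ 119.7 kt.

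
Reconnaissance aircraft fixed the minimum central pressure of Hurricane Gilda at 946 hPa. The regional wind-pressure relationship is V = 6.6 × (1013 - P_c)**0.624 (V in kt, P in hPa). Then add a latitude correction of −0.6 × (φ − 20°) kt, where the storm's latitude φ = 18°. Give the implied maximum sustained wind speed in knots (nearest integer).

ΔP = 1013 − 946 = 67 hPa.
67^0.624 ≈ 13.787.
V ≈ 6.6 × 13.787 ≈ 91.0 kt.
Latitude correction: −0.6 × (18 − 20) = 1.2 kt.
Corrected V ≈ 92.2 kt → 92 kt.

92 kt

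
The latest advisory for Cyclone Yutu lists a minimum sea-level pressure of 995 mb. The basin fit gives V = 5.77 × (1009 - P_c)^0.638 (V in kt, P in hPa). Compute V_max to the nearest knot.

ΔP = 1009 − 995 = 14 mb.
14^0.638 ≈ 5.386.
V ≈ 5.77 × 5.386 ≈ 31.1 kt.

31 kt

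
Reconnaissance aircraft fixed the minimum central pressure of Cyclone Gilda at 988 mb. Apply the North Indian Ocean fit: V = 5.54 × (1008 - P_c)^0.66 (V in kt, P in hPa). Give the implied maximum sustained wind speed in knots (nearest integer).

40 kt

ΔP = 1008 − 988 = 20 mb.
20^0.66 ≈ 7.222.
V ≈ 5.54 × 7.222 ≈ 40.0 kt.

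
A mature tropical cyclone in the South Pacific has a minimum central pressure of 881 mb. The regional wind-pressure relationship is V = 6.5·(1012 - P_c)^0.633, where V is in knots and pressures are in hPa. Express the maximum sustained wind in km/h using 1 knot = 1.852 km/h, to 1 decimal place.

ΔP = 1012 − 881 = 131 mb.
V ≈ 6.5 × 131^0.633 = 6.5 × 21.889 ≈ 142.281 kt.
142.281 × 1.852 ≈ 263.50 km/h → 263.5 km/h.

263.5 km/h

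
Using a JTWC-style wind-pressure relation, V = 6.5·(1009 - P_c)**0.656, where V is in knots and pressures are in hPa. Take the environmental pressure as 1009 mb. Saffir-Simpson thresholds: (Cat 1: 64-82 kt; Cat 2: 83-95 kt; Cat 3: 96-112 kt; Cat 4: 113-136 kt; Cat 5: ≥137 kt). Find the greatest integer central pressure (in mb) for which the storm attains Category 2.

Category 2 begins at V = 83 kt.
Required ΔP = (83/6.5)^(1/0.656) = 12.769^1.524 ≈ 48.55 mb.
P_c ≤ 1009 − 48.55 = 960.45, so the highest integer P_c is 960 mb.

960 mb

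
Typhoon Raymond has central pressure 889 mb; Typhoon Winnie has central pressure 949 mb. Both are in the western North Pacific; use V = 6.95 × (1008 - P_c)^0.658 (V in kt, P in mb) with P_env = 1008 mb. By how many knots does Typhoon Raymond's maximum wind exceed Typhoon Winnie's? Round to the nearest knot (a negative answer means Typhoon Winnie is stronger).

Typhoon Raymond: ΔP = 119; V ≈ 6.95 × 119^0.658 ≈ 161.32 kt.
Typhoon Winnie: ΔP = 59; V ≈ 6.95 × 59^0.658 ≈ 101.67 kt.
Difference ≈ 161.32 − 101.67 = 59.65 → 60 kt.

60 kt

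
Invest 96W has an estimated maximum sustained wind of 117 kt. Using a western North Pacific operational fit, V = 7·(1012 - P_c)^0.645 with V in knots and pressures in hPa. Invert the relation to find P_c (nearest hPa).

933 hPa

ΔP = (V / 7)^(1/0.645) = (117/7)^1.550.
117/7 = 16.714; 16.714^1.550 ≈ 78.75 hPa.
P_c = 1012 − 78.75 = 933.25 ≈ 933 hPa.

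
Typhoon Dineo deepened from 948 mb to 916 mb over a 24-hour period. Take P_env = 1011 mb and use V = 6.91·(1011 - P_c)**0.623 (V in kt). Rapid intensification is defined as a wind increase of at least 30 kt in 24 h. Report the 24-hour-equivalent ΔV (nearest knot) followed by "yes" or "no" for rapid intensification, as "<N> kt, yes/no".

27 kt, no

V₁: ΔP = 63, V ≈ 6.91 × 63^0.623 ≈ 91.30 kt.
V₂: ΔP = 95, V ≈ 6.91 × 95^0.623 ≈ 117.92 kt.
ΔV over 24 h = 26.62 kt → 24 h equivalent = 26.62 × 24/24 ≈ 26.62 kt.
27 kt < 30 kt ⇒ not rapid intensification.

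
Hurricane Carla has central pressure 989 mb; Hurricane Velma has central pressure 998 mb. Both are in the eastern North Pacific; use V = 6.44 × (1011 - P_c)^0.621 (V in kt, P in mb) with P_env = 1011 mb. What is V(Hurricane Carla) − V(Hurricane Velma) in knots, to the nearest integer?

Hurricane Carla: ΔP = 22; V ≈ 6.44 × 22^0.621 ≈ 43.91 kt.
Hurricane Velma: ΔP = 13; V ≈ 6.44 × 13^0.621 ≈ 31.67 kt.
Difference ≈ 43.91 − 31.67 = 12.24 → 12 kt.

12 kt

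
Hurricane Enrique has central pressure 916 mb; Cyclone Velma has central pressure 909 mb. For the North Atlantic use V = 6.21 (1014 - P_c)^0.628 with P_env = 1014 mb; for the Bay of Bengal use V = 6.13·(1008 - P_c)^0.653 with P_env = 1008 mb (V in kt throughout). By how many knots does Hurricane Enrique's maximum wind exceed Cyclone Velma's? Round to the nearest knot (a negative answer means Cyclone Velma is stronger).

Hurricane Enrique: ΔP = 98; V ≈ 6.21 × 98^0.628 ≈ 110.56 kt.
Cyclone Velma: ΔP = 99; V ≈ 6.13 × 99^0.653 ≈ 123.20 kt.
Difference ≈ 110.56 − 123.20 = -12.64 → -13 kt.

-13 kt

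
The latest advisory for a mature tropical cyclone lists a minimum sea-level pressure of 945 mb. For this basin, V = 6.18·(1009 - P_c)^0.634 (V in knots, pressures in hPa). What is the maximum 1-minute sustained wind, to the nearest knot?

86 kt

ΔP = 1009 − 945 = 64 mb.
64^0.634 ≈ 13.967.
V ≈ 6.18 × 13.967 ≈ 86.3 kt.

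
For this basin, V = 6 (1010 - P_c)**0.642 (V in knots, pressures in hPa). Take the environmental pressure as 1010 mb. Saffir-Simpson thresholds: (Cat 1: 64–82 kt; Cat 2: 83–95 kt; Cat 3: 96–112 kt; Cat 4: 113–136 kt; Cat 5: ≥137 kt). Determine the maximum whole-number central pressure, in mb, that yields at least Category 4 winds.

Category 4 begins at V = 113 kt.
Required ΔP = (113/6)^(1/0.642) = 18.833^1.558 ≈ 96.80 mb.
P_c ≤ 1010 − 96.80 = 913.20, so the highest integer P_c is 913 mb.

913 mb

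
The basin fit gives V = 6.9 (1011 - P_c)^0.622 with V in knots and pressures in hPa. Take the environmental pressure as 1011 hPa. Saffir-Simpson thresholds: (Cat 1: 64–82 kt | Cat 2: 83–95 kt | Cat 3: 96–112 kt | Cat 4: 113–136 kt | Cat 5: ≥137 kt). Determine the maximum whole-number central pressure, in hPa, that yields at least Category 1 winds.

Category 1 begins at V = 64 kt.
Required ΔP = (64/6.9)^(1/0.622) = 9.275^1.608 ≈ 35.91 hPa.
P_c ≤ 1011 − 35.91 = 975.09, so the highest integer P_c is 975 hPa.

975 hPa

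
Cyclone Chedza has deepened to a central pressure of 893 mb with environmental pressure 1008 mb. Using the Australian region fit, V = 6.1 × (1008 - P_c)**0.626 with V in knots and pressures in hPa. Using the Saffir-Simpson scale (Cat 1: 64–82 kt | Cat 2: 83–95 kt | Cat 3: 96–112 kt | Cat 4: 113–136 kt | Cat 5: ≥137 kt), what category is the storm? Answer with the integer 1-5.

4

ΔP = 1008 − 893 = 115 mb.
V ≈ 6.1 × 115^0.626 = 6.1 × 19.50 ≈ 119 kt.
119 kt falls in the Category 4 band.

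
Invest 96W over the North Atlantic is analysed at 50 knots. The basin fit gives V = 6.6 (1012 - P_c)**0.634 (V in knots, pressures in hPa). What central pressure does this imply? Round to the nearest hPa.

988 hPa

ΔP = (V / 6.6)^(1/0.634) = (50/6.6)^1.577.
50/6.6 = 7.576; 7.576^1.577 ≈ 24.38 hPa.
P_c = 1012 − 24.38 = 987.62 ≈ 988 hPa.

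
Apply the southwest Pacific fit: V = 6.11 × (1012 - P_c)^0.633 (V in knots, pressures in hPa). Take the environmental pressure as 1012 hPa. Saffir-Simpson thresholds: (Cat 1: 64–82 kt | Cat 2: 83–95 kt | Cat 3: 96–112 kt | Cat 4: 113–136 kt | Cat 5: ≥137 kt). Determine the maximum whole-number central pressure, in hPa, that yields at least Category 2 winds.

950 hPa

Category 2 begins at V = 83 kt.
Required ΔP = (83/6.11)^(1/0.633) = 13.584^1.580 ≈ 61.65 hPa.
P_c ≤ 1012 − 61.65 = 950.35, so the highest integer P_c is 950 hPa.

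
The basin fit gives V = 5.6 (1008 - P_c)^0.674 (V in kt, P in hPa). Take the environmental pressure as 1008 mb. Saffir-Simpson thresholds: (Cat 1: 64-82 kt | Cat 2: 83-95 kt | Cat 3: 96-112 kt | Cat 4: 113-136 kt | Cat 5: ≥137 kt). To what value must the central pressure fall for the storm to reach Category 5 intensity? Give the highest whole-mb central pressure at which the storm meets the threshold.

Category 5 begins at V = 137 kt.
Required ΔP = (137/5.6)^(1/0.674) = 24.464^1.484 ≈ 114.85 mb.
P_c ≤ 1008 − 114.85 = 893.15, so the highest integer P_c is 893 mb.

893 mb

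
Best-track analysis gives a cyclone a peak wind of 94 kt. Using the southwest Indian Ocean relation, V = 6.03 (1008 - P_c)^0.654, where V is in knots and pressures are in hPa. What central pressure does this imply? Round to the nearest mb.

941 mb

ΔP = (V / 6.03)^(1/0.654) = (94/6.03)^1.529.
94/6.03 = 15.589; 15.589^1.529 ≈ 66.66 mb.
P_c = 1008 − 66.66 = 941.34 ≈ 941 mb.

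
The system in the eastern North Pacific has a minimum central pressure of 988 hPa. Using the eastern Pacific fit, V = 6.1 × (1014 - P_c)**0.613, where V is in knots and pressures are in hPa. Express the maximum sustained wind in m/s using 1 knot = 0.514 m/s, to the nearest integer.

ΔP = 1014 − 988 = 26 hPa.
V ≈ 6.1 × 26^0.613 = 6.1 × 7.368 ≈ 44.948 kt.
44.948 × 0.514 ≈ 23.10 m/s → 23 m/s.

23 m/s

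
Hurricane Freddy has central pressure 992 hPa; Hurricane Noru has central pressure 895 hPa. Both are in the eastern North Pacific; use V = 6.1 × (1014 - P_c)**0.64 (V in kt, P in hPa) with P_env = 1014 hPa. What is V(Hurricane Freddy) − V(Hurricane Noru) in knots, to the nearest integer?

-86 kt

Hurricane Freddy: ΔP = 22; V ≈ 6.1 × 22^0.64 ≈ 44.10 kt.
Hurricane Noru: ΔP = 119; V ≈ 6.1 × 119^0.64 ≈ 129.92 kt.
Difference ≈ 44.10 − 129.92 = -85.82 → -86 kt.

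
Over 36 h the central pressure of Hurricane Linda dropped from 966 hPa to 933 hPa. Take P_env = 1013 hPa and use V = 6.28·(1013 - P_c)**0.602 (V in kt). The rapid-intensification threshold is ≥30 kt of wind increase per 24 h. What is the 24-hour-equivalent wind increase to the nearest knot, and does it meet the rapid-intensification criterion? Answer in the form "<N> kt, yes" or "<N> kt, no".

V₁: ΔP = 47, V ≈ 6.28 × 47^0.602 ≈ 63.76 kt.
V₂: ΔP = 80, V ≈ 6.28 × 80^0.602 ≈ 87.83 kt.
ΔV over 36 h = 24.07 kt → 24 h equivalent = 24.07 × 24/36 ≈ 16.05 kt.
16 kt < 30 kt ⇒ not rapid intensification.

16 kt, no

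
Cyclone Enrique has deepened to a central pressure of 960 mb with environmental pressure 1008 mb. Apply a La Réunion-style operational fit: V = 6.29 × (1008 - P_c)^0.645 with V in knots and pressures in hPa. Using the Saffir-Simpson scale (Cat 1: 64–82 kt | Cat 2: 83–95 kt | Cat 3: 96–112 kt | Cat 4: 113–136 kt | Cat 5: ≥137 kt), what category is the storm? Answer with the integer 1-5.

ΔP = 1008 − 960 = 48 mb.
V ≈ 6.29 × 48^0.645 = 6.29 × 12.15 ≈ 76 kt.
76 kt falls in the Category 1 band.

1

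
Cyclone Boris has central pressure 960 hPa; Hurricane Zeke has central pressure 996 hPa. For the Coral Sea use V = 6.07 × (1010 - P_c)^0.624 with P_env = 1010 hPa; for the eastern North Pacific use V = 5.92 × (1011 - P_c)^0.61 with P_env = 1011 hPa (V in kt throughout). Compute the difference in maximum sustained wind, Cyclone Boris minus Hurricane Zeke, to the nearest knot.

39 kt

Cyclone Boris: ΔP = 50; V ≈ 6.07 × 50^0.624 ≈ 69.72 kt.
Hurricane Zeke: ΔP = 15; V ≈ 5.92 × 15^0.61 ≈ 30.88 kt.
Difference ≈ 69.72 − 30.88 = 38.84 → 39 kt.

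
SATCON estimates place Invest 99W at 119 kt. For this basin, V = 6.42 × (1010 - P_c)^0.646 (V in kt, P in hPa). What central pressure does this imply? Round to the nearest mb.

ΔP = (V / 6.42)^(1/0.646) = (119/6.42)^1.548.
119/6.42 = 18.536; 18.536^1.548 ≈ 91.81 mb.
P_c = 1010 − 91.81 = 918.19 ≈ 918 mb.

918 mb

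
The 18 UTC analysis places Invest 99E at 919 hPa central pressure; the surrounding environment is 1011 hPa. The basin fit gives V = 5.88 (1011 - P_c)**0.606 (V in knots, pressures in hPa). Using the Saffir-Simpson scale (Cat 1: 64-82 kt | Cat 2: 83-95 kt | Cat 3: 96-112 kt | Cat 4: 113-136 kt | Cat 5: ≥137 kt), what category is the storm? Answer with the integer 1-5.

2

ΔP = 1011 − 919 = 92 hPa.
V ≈ 5.88 × 92^0.606 = 5.88 × 15.49 ≈ 91 kt.
91 kt falls in the Category 2 band.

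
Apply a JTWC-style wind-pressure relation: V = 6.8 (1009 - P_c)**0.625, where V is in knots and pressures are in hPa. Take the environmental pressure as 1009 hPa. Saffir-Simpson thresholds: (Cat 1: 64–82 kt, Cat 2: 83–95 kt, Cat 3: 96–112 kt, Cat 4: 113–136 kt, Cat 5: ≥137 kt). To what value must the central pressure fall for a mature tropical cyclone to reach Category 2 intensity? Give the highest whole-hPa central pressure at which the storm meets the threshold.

954 hPa

Category 2 begins at V = 83 kt.
Required ΔP = (83/6.8)^(1/0.625) = 12.206^1.600 ≈ 54.77 hPa.
P_c ≤ 1009 − 54.77 = 954.23, so the highest integer P_c is 954 hPa.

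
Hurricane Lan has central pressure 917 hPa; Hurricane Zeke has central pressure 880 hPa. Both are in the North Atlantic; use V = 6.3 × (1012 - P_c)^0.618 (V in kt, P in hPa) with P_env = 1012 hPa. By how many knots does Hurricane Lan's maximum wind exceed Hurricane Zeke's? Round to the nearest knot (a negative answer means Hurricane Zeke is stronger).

-24 kt

Hurricane Lan: ΔP = 95; V ≈ 6.3 × 95^0.618 ≈ 105.09 kt.
Hurricane Zeke: ΔP = 132; V ≈ 6.3 × 132^0.618 ≈ 128.78 kt.
Difference ≈ 105.09 − 128.78 = -23.69 → -24 kt.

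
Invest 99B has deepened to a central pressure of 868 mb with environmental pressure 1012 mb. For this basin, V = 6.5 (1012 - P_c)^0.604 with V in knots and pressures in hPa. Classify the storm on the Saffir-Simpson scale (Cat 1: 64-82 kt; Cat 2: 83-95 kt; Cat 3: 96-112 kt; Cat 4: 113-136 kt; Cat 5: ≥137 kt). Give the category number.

ΔP = 1012 − 868 = 144 mb.
V ≈ 6.5 × 144^0.604 = 6.5 × 20.12 ≈ 131 kt.
131 kt falls in the Category 4 band.

4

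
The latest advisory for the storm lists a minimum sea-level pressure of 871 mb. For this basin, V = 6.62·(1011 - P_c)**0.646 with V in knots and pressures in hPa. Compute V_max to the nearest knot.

ΔP = 1011 − 871 = 140 mb.
140^0.646 ≈ 24.344.
V ≈ 6.62 × 24.344 ≈ 161.2 kt.

161 kt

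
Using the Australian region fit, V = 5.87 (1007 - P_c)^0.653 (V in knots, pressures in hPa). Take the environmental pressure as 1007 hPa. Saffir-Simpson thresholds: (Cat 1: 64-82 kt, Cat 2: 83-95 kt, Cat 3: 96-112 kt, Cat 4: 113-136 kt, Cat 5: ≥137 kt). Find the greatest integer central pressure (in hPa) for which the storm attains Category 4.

914 hPa

Category 4 begins at V = 113 kt.
Required ΔP = (113/5.87)^(1/0.653) = 19.250^1.531 ≈ 92.68 hPa.
P_c ≤ 1007 − 92.68 = 914.32, so the highest integer P_c is 914 hPa.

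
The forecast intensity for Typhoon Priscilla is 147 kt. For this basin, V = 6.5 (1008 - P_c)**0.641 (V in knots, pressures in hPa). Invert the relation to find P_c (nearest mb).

878 mb

ΔP = (V / 6.5)^(1/0.641) = (147/6.5)^1.560.
147/6.5 = 22.615; 22.615^1.560 ≈ 129.70 mb.
P_c = 1008 − 129.70 = 878.30 ≈ 878 mb.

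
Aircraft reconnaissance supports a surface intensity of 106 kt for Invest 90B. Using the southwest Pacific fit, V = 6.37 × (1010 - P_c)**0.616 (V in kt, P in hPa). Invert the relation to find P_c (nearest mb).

914 mb

ΔP = (V / 6.37)^(1/0.616) = (106/6.37)^1.623.
106/6.37 = 16.641; 16.641^1.623 ≈ 96.03 mb.
P_c = 1010 − 96.03 = 913.97 ≈ 914 mb.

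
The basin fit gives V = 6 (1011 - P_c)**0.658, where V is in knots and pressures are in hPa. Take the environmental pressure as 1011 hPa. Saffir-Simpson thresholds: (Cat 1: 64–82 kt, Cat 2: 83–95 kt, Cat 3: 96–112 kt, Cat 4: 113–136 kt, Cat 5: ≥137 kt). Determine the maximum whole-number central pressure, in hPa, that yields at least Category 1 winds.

974 hPa

Category 1 begins at V = 64 kt.
Required ΔP = (64/6)^(1/0.658) = 10.667^1.520 ≈ 36.51 hPa.
P_c ≤ 1011 − 36.51 = 974.49, so the highest integer P_c is 974 hPa.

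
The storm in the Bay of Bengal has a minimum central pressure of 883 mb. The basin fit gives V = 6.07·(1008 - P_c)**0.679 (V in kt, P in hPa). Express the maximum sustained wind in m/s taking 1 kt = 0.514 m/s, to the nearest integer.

ΔP = 1008 − 883 = 125 mb.
V ≈ 6.07 × 125^0.679 = 6.07 × 26.534 ≈ 161.061 kt.
161.061 × 0.514 ≈ 82.79 m/s → 83 m/s.

83 m/s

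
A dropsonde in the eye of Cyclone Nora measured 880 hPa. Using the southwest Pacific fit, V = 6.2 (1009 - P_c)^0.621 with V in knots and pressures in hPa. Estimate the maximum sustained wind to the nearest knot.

127 kt

ΔP = 1009 − 880 = 129 hPa.
129^0.621 ≈ 20.449.
V ≈ 6.2 × 20.449 ≈ 126.8 kt.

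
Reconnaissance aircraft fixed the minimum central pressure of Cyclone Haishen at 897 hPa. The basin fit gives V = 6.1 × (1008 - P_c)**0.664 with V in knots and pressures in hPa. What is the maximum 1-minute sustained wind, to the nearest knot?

ΔP = 1008 − 897 = 111 hPa.
111^0.664 ≈ 22.808.
V ≈ 6.1 × 22.808 ≈ 139.1 kt.

139 kt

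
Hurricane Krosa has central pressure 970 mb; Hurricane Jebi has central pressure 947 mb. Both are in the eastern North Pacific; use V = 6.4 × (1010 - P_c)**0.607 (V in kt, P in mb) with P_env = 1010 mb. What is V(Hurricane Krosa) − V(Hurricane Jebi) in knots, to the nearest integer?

-19 kt

Hurricane Krosa: ΔP = 40; V ≈ 6.4 × 40^0.607 ≈ 60.07 kt.
Hurricane Jebi: ΔP = 63; V ≈ 6.4 × 63^0.607 ≈ 79.14 kt.
Difference ≈ 60.07 − 79.14 = -19.07 → -19 kt.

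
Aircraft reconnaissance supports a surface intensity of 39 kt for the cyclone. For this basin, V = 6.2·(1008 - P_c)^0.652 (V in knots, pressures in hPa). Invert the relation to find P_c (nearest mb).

991 mb

ΔP = (V / 6.2)^(1/0.652) = (39/6.2)^1.534.
39/6.2 = 6.290; 6.290^1.534 ≈ 16.79 mb.
P_c = 1008 − 16.79 = 991.21 ≈ 991 mb.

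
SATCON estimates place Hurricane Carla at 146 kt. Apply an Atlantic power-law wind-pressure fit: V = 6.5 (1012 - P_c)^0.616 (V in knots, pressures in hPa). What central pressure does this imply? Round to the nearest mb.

856 mb

ΔP = (V / 6.5)^(1/0.616) = (146/6.5)^1.623.
146/6.5 = 22.462; 22.462^1.623 ≈ 156.28 mb.
P_c = 1012 − 156.28 = 855.72 ≈ 856 mb.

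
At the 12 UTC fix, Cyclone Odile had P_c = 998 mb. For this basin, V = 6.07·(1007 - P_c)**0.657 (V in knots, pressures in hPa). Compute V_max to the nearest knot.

ΔP = 1007 − 998 = 9 mb.
9^0.657 ≈ 4.236.
V ≈ 6.07 × 4.236 ≈ 25.7 kt.

26 kt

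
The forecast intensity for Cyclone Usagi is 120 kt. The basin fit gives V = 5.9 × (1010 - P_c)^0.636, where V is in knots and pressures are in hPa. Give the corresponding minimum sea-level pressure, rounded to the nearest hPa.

896 hPa

ΔP = (V / 5.9)^(1/0.636) = (120/5.9)^1.572.
120/5.9 = 20.339; 20.339^1.572 ≈ 114.06 hPa.
P_c = 1010 − 114.06 = 895.94 ≈ 896 hPa.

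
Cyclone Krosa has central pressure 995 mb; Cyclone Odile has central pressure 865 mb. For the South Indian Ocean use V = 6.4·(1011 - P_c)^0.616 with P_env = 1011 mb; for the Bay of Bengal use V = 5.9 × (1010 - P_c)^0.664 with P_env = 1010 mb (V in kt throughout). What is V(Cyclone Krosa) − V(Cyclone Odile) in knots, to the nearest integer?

-125 kt

Cyclone Krosa: ΔP = 16; V ≈ 6.4 × 16^0.616 ≈ 35.31 kt.
Cyclone Odile: ΔP = 145; V ≈ 5.9 × 145^0.664 ≈ 160.69 kt.
Difference ≈ 35.31 − 160.69 = -125.38 → -125 kt.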